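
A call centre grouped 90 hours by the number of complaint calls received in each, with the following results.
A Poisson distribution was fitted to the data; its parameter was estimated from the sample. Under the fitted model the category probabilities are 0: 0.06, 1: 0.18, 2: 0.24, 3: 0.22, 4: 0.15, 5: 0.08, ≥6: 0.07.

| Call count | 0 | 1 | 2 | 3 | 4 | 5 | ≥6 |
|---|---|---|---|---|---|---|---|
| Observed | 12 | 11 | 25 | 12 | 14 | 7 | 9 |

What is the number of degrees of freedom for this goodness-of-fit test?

There are k = 7 categories and 1 parameter estimated from the data, so df = 7 − 1 − 1 = 5.

5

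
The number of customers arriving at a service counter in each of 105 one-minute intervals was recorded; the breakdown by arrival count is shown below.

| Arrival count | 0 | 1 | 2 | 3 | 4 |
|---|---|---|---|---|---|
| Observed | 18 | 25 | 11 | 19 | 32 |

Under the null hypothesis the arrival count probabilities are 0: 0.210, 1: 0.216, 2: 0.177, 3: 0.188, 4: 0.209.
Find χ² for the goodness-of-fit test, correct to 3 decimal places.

8.712

Expected counts E_i = n·p_i: 105×0.210 = 22.05, 105×0.216 = 22.68, 105×0.177 = 18.585, 105×0.188 = 19.74, 105×0.209 = 21.945.
0: (18 − 22.05)²/22.05 = 16.4025/22.05 = 0.7439
1: (25 − 22.68)²/22.68 = 5.3824/22.68 = 0.2373
2: (11 − 18.585)²/18.585 = 57.532225/18.585 = 3.0956
3: (19 − 19.74)²/19.74 = 0.5476/19.74 = 0.0277
4: (32 − 21.945)²/21.945 = 101.103025/21.945 = 4.6071
Sum = 8.712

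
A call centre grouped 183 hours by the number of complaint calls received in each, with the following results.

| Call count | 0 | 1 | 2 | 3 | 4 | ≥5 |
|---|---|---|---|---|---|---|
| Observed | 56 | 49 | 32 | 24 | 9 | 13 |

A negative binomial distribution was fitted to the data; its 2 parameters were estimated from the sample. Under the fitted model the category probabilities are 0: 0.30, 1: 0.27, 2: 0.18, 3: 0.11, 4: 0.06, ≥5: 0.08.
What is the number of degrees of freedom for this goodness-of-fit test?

3

There are k = 6 categories and 2 parameters estimated from the data, so df = 6 − 1 − 2 = 3.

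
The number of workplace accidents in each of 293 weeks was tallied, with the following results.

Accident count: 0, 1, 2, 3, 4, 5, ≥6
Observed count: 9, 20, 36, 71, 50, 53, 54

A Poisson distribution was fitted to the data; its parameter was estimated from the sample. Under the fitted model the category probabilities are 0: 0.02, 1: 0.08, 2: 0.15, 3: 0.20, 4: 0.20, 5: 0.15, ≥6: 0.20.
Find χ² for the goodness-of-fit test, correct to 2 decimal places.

Expected counts E_i = n·p_i: 293×0.02 = 5.86, 293×0.08 = 23.44, 293×0.15 = 43.95, 293×0.20 = 58.6, 293×0.20 = 58.6, 293×0.15 = 43.95, 293×0.20 = 58.6.
cat         O        E   (O−E)²/E
0           9     5.86      1.683
1          20    23.44      0.505
2          36    43.95      1.438
3          71     58.6      2.624
4          50     58.6      1.262
5          53    43.95      1.864
≥6         54     58.6      0.361
Sum = 9.74

9.74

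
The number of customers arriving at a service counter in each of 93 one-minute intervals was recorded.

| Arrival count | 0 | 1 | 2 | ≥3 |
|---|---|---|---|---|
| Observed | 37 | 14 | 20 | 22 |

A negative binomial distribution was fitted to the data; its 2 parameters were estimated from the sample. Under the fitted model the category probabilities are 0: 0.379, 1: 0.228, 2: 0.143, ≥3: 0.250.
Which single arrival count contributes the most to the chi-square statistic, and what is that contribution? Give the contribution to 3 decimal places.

Expected counts E_i = n·p_i: 93×0.379 = 35.247, 93×0.228 = 21.204, 93×0.143 = 13.299, 93×0.250 = 23.25.
cat         O        E   (O−E)²/E
0          37   35.247     0.0872
1          14   21.204     2.4475
2          20   13.299     3.3764
≥3         22    23.25     0.0672
The largest term is for 2: 3.376.

2, 3.376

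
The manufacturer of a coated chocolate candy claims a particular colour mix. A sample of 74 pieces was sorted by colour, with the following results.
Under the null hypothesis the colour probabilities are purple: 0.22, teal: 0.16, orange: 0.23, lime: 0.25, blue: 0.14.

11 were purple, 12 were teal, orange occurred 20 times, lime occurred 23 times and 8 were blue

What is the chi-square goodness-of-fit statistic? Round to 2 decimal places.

Expected counts E_i = n·p_i: 74×0.22 = 16.28, 74×0.16 = 11.84, 74×0.23 = 17.02, 74×0.25 = 18.5, 74×0.14 = 10.36.
χ² = (11−16.28)²/16.28 + (12−11.84)²/11.84 + (20−17.02)²/17.02 + (23−18.5)²/18.5 + (8−10.36)²/10.36
   = 1.712 + 0.002 + 0.522 + 1.095 + 0.538
Sum = 3.87

3.87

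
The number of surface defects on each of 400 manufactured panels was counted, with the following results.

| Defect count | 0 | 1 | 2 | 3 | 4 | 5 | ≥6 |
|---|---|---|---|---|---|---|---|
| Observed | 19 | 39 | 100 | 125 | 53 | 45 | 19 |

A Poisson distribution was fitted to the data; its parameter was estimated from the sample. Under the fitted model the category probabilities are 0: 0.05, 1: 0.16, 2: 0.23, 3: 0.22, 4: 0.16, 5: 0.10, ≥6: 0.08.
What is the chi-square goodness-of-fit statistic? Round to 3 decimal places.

Expected counts E_i = n·p_i: 400×0.05 = 20, 400×0.16 = 64, 400×0.23 = 92, 400×0.22 = 88, 400×0.16 = 64, 400×0.10 = 40, 400×0.08 = 32.
χ² = (19−20)²/20 + (39−64)²/64 + (100−92)²/92 + (125−88)²/88 + (53−64)²/64 + (45−40)²/40 + (19−32)²/32
   = 0.0500 + 9.7656 + 0.6957 + 15.5568 + 1.8906 + 0.6250 + 5.2813
Sum = 33.865

33.865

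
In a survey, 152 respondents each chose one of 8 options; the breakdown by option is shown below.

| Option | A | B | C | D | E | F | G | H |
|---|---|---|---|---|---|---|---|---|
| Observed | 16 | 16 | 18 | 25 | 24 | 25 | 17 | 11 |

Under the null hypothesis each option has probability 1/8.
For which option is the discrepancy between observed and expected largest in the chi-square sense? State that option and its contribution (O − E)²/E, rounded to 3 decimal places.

Expected count for each of the 8 categories: 152/8 = 19.
cat         O        E   (O−E)²/E
A          16       19     0.4737
B          16       19     0.4737
C          18       19     0.0526
D          25       19     1.8947
E          24       19     1.3158
F          25       19     1.8947
G          17       19     0.2105
H          11       19     3.3684
The largest term is for H: 3.368.

H, 3.368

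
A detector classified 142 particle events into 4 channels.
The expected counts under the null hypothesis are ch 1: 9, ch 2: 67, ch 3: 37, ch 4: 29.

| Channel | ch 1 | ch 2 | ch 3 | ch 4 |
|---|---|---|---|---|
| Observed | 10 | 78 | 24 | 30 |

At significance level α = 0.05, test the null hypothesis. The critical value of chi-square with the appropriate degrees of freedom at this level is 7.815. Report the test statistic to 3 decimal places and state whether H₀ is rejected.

6.519; do not reject

cat         O        E   (O−E)²/E
ch 1       10        9     0.1111
ch 2       78       67     1.8060
ch 3       24       37     4.5676
ch 4       30       29     0.0345
Sum = 6.519
df = 3. Since 6.519 < 7.815, we do not reject H₀.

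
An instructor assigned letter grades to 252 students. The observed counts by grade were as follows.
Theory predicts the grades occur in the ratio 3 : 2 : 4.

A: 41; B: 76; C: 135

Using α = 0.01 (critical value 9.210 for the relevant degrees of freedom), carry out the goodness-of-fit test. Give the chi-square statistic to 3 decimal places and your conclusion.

33.878; reject

Ratio total = 9. Expected counts: 252×3/9 = 84, 252×2/9 = 56, 252×4/9 = 112.
χ² = (41−84)²/84 + (76−56)²/56 + (135−112)²/112
   = 22.0119 + 7.1429 + 4.7232
Sum = 33.878
df = 2. Since 33.878 > 9.210, we reject H₀.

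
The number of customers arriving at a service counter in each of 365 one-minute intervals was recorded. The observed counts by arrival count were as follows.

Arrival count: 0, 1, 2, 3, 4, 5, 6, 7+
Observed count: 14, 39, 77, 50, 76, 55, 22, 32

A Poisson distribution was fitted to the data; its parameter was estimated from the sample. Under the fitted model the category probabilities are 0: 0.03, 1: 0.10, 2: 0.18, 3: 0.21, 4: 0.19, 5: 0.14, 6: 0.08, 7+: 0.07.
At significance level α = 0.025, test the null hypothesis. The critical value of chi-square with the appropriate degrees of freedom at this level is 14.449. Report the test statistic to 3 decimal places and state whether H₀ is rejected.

Expected counts E_i = n·p_i: 365×0.03 = 10.95, 365×0.10 = 36.5, 365×0.18 = 65.7, 365×0.21 = 76.65, 365×0.19 = 69.35, 365×0.14 = 51.1, 365×0.08 = 29.2, 365×0.07 = 25.55.
0: (14 − 10.95)²/10.95 = 9.3025/10.95 = 0.8495
1: (39 − 36.5)²/36.5 = 6.25/36.5 = 0.1712
2: (77 − 65.7)²/65.7 = 127.69/65.7 = 1.9435
3: (50 − 76.65)²/76.65 = 710.2225/76.65 = 9.2658
4: (76 − 69.35)²/69.35 = 44.2225/69.35 = 0.6377
5: (55 − 51.1)²/51.1 = 15.21/51.1 = 0.2977
6: (22 − 29.2)²/29.2 = 51.84/29.2 = 1.7753
7+: (32 − 25.55)²/25.55 = 41.6025/25.55 = 1.6283
Sum = 16.569
df = 6. Since 16.569 > 14.449, we reject H₀.

16.569; reject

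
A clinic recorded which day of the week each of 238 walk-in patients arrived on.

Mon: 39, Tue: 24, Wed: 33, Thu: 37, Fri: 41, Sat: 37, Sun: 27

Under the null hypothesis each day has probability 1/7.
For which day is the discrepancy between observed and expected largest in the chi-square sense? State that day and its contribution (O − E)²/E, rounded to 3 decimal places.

Tue, 2.941

Under H₀ each category has probability 1/7, so each expected count is 238/7 = 34.
Mon: (39 − 34)²/34 = 25/34 = 0.7353
Tue: (24 − 34)²/34 = 100/34 = 2.9412
Wed: (33 − 34)²/34 = 1/34 = 0.0294
Thu: (37 − 34)²/34 = 9/34 = 0.2647
Fri: (41 − 34)²/34 = 49/34 = 1.4412
Sat: (37 − 34)²/34 = 9/34 = 0.2647
Sun: (27 − 34)²/34 = 49/34 = 1.4412
The largest term is for Tue: 2.941.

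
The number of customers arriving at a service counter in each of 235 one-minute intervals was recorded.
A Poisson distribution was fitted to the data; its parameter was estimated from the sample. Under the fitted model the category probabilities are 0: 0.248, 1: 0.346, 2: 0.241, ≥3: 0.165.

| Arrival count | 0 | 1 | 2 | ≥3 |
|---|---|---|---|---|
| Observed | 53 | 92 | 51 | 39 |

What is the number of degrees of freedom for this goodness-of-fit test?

There are k = 4 categories and 1 parameter estimated from the data, so df = 4 − 1 − 1 = 2.

2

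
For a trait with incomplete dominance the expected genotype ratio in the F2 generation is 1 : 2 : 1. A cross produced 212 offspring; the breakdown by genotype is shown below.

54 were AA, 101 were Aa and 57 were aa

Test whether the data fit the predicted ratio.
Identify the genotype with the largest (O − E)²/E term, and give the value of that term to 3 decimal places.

aa, 0.302

Ratio total = 4. Expected counts: 212×1/4 = 53, 212×2/4 = 106, 212×1/4 = 53.
AA: (54 − 53)²/53 = 1/53 = 0.0189
Aa: (101 − 106)²/106 = 25/106 = 0.2358
aa: (57 − 53)²/53 = 16/53 = 0.3019
The largest term is for aa: 0.302.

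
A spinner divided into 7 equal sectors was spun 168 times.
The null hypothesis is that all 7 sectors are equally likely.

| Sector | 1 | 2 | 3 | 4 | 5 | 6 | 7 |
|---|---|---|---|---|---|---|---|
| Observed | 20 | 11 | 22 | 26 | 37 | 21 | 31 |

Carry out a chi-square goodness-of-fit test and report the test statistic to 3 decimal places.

Under H₀ each category has probability 1/7, so each expected count is 168/7 = 24.
χ² = (20−24)²/24 + (11−24)²/24 + (22−24)²/24 + (26−24)²/24 + (37−24)²/24 + (21−24)²/24 + (31−24)²/24
   = 0.6667 + 7.0417 + 0.1667 + 0.1667 + 7.0417 + 0.3750 + 2.0417
Sum = 17.500

17.500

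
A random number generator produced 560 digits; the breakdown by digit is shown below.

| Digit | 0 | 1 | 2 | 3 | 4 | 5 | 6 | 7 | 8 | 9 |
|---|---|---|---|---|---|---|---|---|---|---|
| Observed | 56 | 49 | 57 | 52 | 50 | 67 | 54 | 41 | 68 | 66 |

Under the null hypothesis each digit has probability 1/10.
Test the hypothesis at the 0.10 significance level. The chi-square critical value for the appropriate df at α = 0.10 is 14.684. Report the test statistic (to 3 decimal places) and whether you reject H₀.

12.429; do not reject

Expected count for each of the 10 categories: 560/10 = 56.
0: (56 − 56)²/56 = 0/56 = 0.0000
1: (49 − 56)²/56 = 49/56 = 0.8750
2: (57 − 56)²/56 = 1/56 = 0.0179
3: (52 − 56)²/56 = 16/56 = 0.2857
4: (50 − 56)²/56 = 36/56 = 0.6429
5: (67 − 56)²/56 = 121/56 = 2.1607
6: (54 − 56)²/56 = 4/56 = 0.0714
7: (41 − 56)²/56 = 225/56 = 4.0179
8: (68 − 56)²/56 = 144/56 = 2.5714
9: (66 − 56)²/56 = 100/56 = 1.7857
Sum = 12.429
df = 9. Since 12.429 < 14.684, we do not reject H₀.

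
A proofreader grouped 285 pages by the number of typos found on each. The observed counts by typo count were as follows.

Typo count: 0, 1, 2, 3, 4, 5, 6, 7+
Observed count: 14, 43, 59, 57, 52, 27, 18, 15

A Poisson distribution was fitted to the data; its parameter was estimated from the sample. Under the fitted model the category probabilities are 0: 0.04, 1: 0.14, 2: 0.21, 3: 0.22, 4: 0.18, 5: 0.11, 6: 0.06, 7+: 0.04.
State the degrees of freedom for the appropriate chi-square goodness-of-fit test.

There are k = 8 categories and 1 parameter estimated from the data, so df = 8 − 1 − 1 = 6.

6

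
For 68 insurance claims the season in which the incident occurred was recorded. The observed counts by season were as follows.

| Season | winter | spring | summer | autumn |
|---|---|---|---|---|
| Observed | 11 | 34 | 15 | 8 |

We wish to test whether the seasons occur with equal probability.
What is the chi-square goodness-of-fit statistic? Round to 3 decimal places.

Under H₀ each category has probability 1/4, so each expected count is 68/4 = 17.
winter: (11 − 17)²/17 = 36/17 = 2.1176
spring: (34 − 17)²/17 = 289/17 = 17.0000
summer: (15 − 17)²/17 = 4/17 = 0.2353
autumn: (8 − 17)²/17 = 81/17 = 4.7647
Sum = 24.118

24.118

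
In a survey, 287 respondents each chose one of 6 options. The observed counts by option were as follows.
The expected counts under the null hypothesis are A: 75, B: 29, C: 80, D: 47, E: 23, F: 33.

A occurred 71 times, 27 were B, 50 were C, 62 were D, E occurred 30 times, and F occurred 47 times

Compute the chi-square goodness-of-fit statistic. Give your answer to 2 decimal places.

A: (71 − 75)²/75 = 16/75 = 0.213
B: (27 − 29)²/29 = 4/29 = 0.138
C: (50 − 80)²/80 = 900/80 = 11.250
D: (62 − 47)²/47 = 225/47 = 4.787
E: (30 − 23)²/23 = 49/23 = 2.130
F: (47 − 33)²/33 = 196/33 = 5.939
Sum = 24.46

24.46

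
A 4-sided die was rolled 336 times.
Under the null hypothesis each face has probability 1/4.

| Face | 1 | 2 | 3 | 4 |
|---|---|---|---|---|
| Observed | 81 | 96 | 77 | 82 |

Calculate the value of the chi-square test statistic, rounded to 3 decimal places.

Under H₀ each category has probability 1/4, so each expected count is 336/4 = 84.
χ² = (81−84)²/84 + (96−84)²/84 + (77−84)²/84 + (82−84)²/84
   = 0.1071 + 1.7143 + 0.5833 + 0.0476
Sum = 2.452

2.452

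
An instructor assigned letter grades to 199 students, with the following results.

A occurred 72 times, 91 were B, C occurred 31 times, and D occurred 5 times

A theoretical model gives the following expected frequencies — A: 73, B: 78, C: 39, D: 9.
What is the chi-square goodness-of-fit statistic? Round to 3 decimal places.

χ² = (72−73)²/73 + (91−78)²/78 + (31−39)²/39 + (5−9)²/9
   = 0.0137 + 2.1667 + 1.6410 + 1.7778
Sum = 5.599

5.599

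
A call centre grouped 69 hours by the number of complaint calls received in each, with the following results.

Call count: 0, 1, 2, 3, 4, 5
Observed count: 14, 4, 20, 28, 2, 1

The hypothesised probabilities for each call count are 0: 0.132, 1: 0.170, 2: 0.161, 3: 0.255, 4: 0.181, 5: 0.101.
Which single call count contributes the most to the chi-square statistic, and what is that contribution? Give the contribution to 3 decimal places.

4, 8.809

Expected counts E_i = n·p_i: 69×0.132 = 9.108, 69×0.170 = 11.73, 69×0.161 = 11.109, 69×0.255 = 17.595, 69×0.181 = 12.489, 69×0.101 = 6.969.
χ² = (14−9.108)²/9.108 + (4−11.73)²/11.73 + (20−11.109)²/11.109 + (28−17.595)²/17.595 + (2−12.489)²/12.489 + (1−6.969)²/6.969
   = 2.6275 + 5.0940 + 7.1158 + 6.1531 + 8.8093 + 5.1125
The largest term is for 4: 8.809.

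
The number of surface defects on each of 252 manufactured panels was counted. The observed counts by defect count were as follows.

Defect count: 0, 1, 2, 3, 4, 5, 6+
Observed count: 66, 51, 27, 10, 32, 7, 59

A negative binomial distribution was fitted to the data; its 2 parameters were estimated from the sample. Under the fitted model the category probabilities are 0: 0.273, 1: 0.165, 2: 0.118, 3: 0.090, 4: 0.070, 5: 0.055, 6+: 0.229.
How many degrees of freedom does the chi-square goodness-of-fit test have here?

There are k = 7 categories and 2 parameters estimated from the data, so df = 7 − 1 − 2 = 4.

4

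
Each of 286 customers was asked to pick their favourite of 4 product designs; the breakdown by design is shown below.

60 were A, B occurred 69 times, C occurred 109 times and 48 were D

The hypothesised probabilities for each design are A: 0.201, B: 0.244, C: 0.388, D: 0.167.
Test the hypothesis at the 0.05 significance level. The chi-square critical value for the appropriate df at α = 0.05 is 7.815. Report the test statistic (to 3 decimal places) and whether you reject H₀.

Expected counts E_i = n·p_i: 286×0.201 = 57.486, 286×0.244 = 69.784, 286×0.388 = 110.968, 286×0.167 = 47.762.
χ² = (60−57.486)²/57.486 + (69−69.784)²/69.784 + (109−110.968)²/110.968 + (48−47.762)²/47.762
   = 0.1099 + 0.0088 + 0.0349 + 0.0012
Sum = 0.155
df = 3. Since 0.155 < 7.815, we do not reject H₀.

0.155; do not reject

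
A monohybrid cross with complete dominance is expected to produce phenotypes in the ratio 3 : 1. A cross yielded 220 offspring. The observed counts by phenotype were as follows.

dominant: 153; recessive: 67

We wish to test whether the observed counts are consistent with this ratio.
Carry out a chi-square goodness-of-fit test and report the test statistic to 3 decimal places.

3.491

Ratio total = 4. Expected counts: 220×3/4 = 165, 220×1/4 = 55.
dominant: (153 − 165)²/165 = 144/165 = 0.8727
recessive: (67 − 55)²/55 = 144/55 = 2.6182
Sum = 3.491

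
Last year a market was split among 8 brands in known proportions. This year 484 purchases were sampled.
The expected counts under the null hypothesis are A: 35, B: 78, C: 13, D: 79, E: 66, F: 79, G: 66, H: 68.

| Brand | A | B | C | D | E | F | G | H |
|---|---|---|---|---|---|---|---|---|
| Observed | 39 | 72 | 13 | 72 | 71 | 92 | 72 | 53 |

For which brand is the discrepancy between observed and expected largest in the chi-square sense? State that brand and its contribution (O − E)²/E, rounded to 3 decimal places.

cat         O        E   (O−E)²/E
A          39       35     0.4571
B          72       78     0.4615
C          13       13     0.0000
D          72       79     0.6203
E          71       66     0.3788
F          92       79     2.1392
G          72       66     0.5455
H          53       68     3.3088
The largest term is for H: 3.309.

H, 3.309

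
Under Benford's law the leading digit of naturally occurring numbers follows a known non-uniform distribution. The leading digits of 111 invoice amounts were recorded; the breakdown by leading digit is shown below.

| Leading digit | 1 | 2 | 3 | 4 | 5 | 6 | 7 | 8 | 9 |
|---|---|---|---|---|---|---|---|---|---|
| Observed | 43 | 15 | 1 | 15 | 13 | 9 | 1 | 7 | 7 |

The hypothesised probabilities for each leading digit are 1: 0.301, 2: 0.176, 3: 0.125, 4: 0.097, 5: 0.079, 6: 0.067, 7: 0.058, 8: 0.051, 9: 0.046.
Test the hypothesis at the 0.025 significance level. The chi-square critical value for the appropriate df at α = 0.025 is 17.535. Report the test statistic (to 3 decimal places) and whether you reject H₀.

25.399; reject

Expected counts E_i = n·p_i: 111×0.301 = 33.411, 111×0.176 = 19.536, 111×0.125 = 13.875, 111×0.097 = 10.767, 111×0.079 = 8.769, 111×0.067 = 7.437, 111×0.058 = 6.438, 111×0.051 = 5.661, 111×0.046 = 5.106.
cat         O        E   (O−E)²/E
1          43   33.411     2.7521
2          15   19.536     1.0532
3           1   13.875    11.9471
4          15   10.767     1.6642
5          13    8.769     2.0414
6           9    7.437     0.3285
7           1    6.438     4.5933
8           7    5.661     0.3167
9           7    5.106     0.7026
Sum = 25.399
df = 8. Since 25.399 > 17.535, we reject H₀.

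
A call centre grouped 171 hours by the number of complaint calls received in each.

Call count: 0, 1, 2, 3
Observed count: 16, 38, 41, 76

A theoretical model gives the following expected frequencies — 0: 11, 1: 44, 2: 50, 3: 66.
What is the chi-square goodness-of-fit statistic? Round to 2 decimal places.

cat         O        E   (O−E)²/E
0          16       11      2.273
1          38       44      0.818
2          41       50      1.620
3          76       66      1.515
Sum = 6.23

6.23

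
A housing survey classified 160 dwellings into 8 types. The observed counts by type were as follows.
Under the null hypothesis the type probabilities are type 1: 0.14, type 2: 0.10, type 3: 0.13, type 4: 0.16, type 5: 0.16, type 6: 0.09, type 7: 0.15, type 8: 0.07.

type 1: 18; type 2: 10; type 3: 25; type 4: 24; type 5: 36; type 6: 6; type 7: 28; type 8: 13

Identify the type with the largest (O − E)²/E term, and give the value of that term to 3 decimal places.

Expected counts E_i = n·p_i: 160×0.14 = 22.4, 160×0.10 = 16, 160×0.13 = 20.8, 160×0.16 = 25.6, 160×0.16 = 25.6, 160×0.09 = 14.4, 160×0.15 = 24, 160×0.07 = 11.2.
cat         O        E   (O−E)²/E
type 1     18     22.4     0.8643
type 2     10       16     2.2500
type 3     25     20.8     0.8481
type 4     24     25.6     0.1000
type 5     36     25.6     4.2250
type 6      6     14.4     4.9000
type 7     28       24     0.6667
type 8     13     11.2     0.2893
The largest term is for type 6: 4.900.

type 6, 4.900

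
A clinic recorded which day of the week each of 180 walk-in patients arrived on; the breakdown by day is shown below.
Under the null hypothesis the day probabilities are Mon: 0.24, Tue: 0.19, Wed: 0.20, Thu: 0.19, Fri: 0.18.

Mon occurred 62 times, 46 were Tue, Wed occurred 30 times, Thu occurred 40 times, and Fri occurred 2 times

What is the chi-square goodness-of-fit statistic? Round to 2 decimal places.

Expected counts E_i = n·p_i: 180×0.24 = 43.2, 180×0.19 = 34.2, 180×0.20 = 36, 180×0.19 = 34.2, 180×0.18 = 32.4.
cat         O        E   (O−E)²/E
Mon        62     43.2      8.181
Tue        46     34.2      4.071
Wed        30       36      1.000
Thu        40     34.2      0.984
Fri         2     32.4     28.523
Sum = 42.76

42.76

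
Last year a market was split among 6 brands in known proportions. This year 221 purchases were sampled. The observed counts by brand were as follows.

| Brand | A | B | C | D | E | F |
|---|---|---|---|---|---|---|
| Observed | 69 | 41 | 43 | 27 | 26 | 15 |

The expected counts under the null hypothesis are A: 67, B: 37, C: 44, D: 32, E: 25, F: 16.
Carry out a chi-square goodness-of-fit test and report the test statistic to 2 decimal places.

cat         O        E   (O−E)²/E
A          69       67      0.060
B          41       37      0.432
C          43       44      0.023
D          27       32      0.781
E          26       25      0.040
F          15       16      0.063
Sum = 1.40

1.40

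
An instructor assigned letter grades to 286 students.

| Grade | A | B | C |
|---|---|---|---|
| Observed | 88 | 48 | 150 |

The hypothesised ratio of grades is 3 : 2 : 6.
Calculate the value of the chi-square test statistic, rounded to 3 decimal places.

Ratio total = 11. Expected counts: 286×3/11 = 78, 286×2/11 = 52, 286×6/11 = 156.
cat         O        E   (O−E)²/E
A          88       78     1.2821
B          48       52     0.3077
C         150      156     0.2308
Sum = 1.821

1.821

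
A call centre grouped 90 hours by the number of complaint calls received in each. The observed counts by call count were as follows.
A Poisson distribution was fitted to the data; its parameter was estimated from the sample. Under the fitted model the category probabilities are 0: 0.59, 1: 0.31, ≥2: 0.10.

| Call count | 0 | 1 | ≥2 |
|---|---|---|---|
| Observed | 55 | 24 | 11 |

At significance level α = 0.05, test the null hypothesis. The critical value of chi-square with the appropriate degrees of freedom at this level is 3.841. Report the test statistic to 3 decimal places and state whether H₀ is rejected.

Expected counts E_i = n·p_i: 90×0.59 = 53.1, 90×0.31 = 27.9, 90×0.10 = 9.
χ² = (55−53.1)²/53.1 + (24−27.9)²/27.9 + (11−9)²/9
   = 0.0680 + 0.5452 + 0.4444
Sum = 1.058
df = 1. Since 1.058 < 3.841, we do not reject H₀.

1.058; do not reject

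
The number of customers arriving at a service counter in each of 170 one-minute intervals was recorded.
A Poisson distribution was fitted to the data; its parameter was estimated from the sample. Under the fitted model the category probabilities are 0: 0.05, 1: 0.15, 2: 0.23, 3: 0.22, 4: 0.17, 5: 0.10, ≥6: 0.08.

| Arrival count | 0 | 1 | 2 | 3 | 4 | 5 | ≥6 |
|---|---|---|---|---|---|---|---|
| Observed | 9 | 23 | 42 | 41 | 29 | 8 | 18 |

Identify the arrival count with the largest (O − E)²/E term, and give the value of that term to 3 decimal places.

5, 4.765

Expected counts E_i = n·p_i: 170×0.05 = 8.5, 170×0.15 = 25.5, 170×0.23 = 39.1, 170×0.22 = 37.4, 170×0.17 = 28.9, 170×0.10 = 17, 170×0.08 = 13.6.
χ² = (9−8.5)²/8.5 + (23−25.5)²/25.5 + (42−39.1)²/39.1 + (41−37.4)²/37.4 + (29−28.9)²/28.9 + (8−17)²/17 + (18−13.6)²/13.6
   = 0.0294 + 0.2451 + 0.2151 + 0.3465 + 0.0003 + 4.7647 + 1.4235
The largest term is for 5: 4.765.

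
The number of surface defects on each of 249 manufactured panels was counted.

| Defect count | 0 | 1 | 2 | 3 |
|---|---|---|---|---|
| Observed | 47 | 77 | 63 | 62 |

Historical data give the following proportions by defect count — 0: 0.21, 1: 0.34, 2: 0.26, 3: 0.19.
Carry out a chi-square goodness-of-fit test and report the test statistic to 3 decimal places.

Expected counts E_i = n·p_i: 249×0.21 = 52.29, 249×0.34 = 84.66, 249×0.26 = 64.74, 249×0.19 = 47.31.
cat         O        E   (O−E)²/E
0          47    52.29     0.5352
1          77    84.66     0.6931
2          63    64.74     0.0468
3          62    47.31     4.5613
Sum = 5.836

5.836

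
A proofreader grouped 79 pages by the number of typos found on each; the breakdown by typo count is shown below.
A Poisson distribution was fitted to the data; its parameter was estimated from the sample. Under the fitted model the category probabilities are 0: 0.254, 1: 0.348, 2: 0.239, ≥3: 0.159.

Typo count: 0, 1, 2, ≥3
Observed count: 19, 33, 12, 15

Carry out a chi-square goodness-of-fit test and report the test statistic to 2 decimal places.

4.14

Expected counts E_i = n·p_i: 79×0.254 = 20.066, 79×0.348 = 27.492, 79×0.239 = 18.881, 79×0.159 = 12.561.
0: (19 − 20.066)²/20.066 = 1.136356/20.066 = 0.057
1: (33 − 27.492)²/27.492 = 30.338064/27.492 = 1.104
2: (12 − 18.881)²/18.881 = 47.348161/18.881 = 2.508
≥3: (15 − 12.561)²/12.561 = 5.948721/12.561 = 0.474
Sum = 4.14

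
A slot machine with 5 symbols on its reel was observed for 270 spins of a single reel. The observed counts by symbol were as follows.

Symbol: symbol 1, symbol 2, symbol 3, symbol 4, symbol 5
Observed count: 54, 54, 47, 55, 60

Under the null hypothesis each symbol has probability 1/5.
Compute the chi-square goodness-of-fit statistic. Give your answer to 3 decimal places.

Expected count for each of the 5 categories: 270/5 = 54.
cat           O        E   (O−E)²/E
symbol 1     54       54     0.0000
symbol 2     54       54     0.0000
symbol 3     47       54     0.9074
symbol 4     55       54     0.0185
symbol 5     60       54     0.6667
Sum = 1.593

1.593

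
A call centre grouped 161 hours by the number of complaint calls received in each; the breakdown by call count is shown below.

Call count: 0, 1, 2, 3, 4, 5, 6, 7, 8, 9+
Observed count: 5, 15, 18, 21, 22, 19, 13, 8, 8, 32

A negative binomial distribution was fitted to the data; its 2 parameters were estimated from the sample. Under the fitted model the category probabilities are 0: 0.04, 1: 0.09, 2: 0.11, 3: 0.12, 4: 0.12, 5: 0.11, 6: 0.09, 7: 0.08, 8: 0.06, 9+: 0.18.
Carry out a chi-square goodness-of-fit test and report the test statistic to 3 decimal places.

Expected counts E_i = n·p_i: 161×0.04 = 6.44, 161×0.09 = 14.49, 161×0.11 = 17.71, 161×0.12 = 19.32, 161×0.12 = 19.32, 161×0.11 = 17.71, 161×0.09 = 14.49, 161×0.08 = 12.88, 161×0.06 = 9.66, 161×0.18 = 28.98.
cat         O        E   (O−E)²/E
0           5     6.44     0.3220
1          15    14.49     0.0180
2          18    17.71     0.0047
3          21    19.32     0.1461
4          22    19.32     0.3718
5          19    17.71     0.0940
6          13    14.49     0.1532
7           8    12.88     1.8489
8           8     9.66     0.2853
9+         32    28.98     0.3147
Sum = 3.559

3.559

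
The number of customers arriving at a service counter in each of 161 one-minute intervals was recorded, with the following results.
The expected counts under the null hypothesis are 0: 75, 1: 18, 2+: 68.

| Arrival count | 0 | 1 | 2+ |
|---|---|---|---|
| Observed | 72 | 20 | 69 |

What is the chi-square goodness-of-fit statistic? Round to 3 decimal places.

0.357

cat         O        E   (O−E)²/E
0          72       75     0.1200
1          20       18     0.2222
2+         69       68     0.0147
Sum = 0.357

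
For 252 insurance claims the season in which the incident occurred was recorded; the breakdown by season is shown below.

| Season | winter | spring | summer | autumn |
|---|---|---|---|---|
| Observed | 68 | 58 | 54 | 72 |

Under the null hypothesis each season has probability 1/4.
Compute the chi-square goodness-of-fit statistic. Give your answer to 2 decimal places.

3.37

Under H₀ each category has probability 1/4, so each expected count is 252/4 = 63.
χ² = (68−63)²/63 + (58−63)²/63 + (54−63)²/63 + (72−63)²/63
   = 0.397 + 0.397 + 1.286 + 1.286
Sum = 3.37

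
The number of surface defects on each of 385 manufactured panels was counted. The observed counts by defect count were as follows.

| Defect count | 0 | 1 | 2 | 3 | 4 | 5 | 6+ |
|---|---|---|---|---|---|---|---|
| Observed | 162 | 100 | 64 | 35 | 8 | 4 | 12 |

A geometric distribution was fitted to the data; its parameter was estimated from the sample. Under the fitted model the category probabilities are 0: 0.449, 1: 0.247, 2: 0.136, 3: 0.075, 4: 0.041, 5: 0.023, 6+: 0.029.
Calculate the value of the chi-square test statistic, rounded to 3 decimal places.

Expected counts E_i = n·p_i: 385×0.449 = 172.865, 385×0.247 = 95.095, 385×0.136 = 52.36, 385×0.075 = 28.875, 385×0.041 = 15.785, 385×0.023 = 8.855, 385×0.029 = 11.165.
χ² = (162−172.865)²/172.865 + (100−95.095)²/95.095 + (64−52.36)²/52.36 + (35−28.875)²/28.875 + (8−15.785)²/15.785 + (4−8.855)²/8.855 + (12−11.165)²/11.165
   = 0.6829 + 0.2530 + 2.5877 + 1.2992 + 3.8395 + 2.6619 + 0.0624
Sum = 11.387

11.387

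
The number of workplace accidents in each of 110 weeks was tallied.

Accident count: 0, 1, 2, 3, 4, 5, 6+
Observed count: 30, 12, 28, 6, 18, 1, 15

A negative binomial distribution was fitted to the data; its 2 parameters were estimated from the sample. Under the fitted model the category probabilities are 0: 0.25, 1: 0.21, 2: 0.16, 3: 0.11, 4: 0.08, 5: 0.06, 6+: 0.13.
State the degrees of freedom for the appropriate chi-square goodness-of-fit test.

There are k = 7 categories and 2 parameters estimated from the data, so df = 7 − 1 − 2 = 4.

4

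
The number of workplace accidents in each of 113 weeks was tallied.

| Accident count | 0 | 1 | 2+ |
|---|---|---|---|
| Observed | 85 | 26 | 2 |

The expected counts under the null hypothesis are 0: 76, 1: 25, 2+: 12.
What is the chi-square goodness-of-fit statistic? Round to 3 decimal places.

9.439

cat         O        E   (O−E)²/E
0          85       76     1.0658
1          26       25     0.0400
2+          2       12     8.3333
Sum = 9.439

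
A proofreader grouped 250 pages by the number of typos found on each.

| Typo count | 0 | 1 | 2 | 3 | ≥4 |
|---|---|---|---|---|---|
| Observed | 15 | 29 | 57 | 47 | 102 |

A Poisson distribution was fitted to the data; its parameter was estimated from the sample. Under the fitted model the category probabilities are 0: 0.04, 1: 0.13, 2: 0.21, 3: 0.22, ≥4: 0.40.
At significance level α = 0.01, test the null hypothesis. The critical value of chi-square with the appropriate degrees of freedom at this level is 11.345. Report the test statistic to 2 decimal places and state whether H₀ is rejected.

Expected counts E_i = n·p_i: 250×0.04 = 10, 250×0.13 = 32.5, 250×0.21 = 52.5, 250×0.22 = 55, 250×0.40 = 100.
0: (15 − 10)²/10 = 25/10 = 2.500
1: (29 − 32.5)²/32.5 = 12.25/32.5 = 0.377
2: (57 − 52.5)²/52.5 = 20.25/52.5 = 0.386
3: (47 − 55)²/55 = 64/55 = 1.164
≥4: (102 − 100)²/100 = 4/100 = 0.040
Sum = 4.47
df = 3. Since 4.47 < 11.345, we do not reject H₀.

4.47; do not reject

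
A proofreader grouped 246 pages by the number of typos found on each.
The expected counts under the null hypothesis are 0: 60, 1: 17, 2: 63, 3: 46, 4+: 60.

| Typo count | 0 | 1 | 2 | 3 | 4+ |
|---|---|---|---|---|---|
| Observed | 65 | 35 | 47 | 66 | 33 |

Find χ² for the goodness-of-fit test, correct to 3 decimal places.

0: (65 − 60)²/60 = 25/60 = 0.4167
1: (35 − 17)²/17 = 324/17 = 19.0588
2: (47 − 63)²/63 = 256/63 = 4.0635
3: (66 − 46)²/46 = 400/46 = 8.6957
4+: (33 − 60)²/60 = 729/60 = 12.1500
Sum = 44.385

44.385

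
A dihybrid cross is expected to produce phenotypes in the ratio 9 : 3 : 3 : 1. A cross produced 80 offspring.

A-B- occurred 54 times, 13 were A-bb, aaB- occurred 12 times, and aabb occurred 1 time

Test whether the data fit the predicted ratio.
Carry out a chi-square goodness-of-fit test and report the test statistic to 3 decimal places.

Ratio total = 16. Expected counts: 80×9/16 = 45, 80×3/16 = 15, 80×3/16 = 15, 80×1/16 = 5.
χ² = (54−45)²/45 + (13−15)²/15 + (12−15)²/15 + (1−5)²/5
   = 1.8000 + 0.2667 + 0.6000 + 3.2000
Sum = 5.867

5.867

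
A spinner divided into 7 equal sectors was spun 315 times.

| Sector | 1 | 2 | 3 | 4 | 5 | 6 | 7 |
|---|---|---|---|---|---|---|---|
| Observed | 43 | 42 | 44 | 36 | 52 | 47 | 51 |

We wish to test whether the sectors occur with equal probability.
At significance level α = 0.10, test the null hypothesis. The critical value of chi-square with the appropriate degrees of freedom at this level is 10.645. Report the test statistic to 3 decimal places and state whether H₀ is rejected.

Expected count for each of the 7 categories: 315/7 = 45.
1: (43 − 45)²/45 = 4/45 = 0.0889
2: (42 − 45)²/45 = 9/45 = 0.2000
3: (44 − 45)²/45 = 1/45 = 0.0222
4: (36 − 45)²/45 = 81/45 = 1.8000
5: (52 − 45)²/45 = 49/45 = 1.0889
6: (47 − 45)²/45 = 4/45 = 0.0889
7: (51 − 45)²/45 = 36/45 = 0.8000
Sum = 4.089
df = 6. Since 4.089 < 10.645, we do not reject H₀.

4.089; do not reject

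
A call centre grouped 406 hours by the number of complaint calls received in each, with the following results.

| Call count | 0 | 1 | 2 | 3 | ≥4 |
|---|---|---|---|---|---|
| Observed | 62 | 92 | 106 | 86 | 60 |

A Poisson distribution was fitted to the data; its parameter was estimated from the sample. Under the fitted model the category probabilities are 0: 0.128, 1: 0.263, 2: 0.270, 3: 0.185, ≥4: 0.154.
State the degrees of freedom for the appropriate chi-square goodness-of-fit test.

There are k = 5 categories and 1 parameter estimated from the data, so df = 5 − 1 − 1 = 3.

3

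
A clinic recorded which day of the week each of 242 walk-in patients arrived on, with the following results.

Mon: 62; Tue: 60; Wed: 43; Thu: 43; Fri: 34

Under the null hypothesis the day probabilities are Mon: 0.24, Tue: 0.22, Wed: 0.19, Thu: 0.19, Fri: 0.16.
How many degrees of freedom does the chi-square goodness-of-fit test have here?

There are k = 5 categories and no parameters were estimated from the data, so df = 5 − 1 = 4.

4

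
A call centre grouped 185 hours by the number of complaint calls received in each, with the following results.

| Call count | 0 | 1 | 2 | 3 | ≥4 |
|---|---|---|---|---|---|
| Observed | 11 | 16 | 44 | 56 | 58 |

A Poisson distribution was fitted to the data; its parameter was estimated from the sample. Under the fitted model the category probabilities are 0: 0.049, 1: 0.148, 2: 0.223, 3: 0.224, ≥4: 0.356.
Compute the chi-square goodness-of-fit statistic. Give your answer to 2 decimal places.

11.38

Expected counts E_i = n·p_i: 185×0.049 = 9.065, 185×0.148 = 27.38, 185×0.223 = 41.255, 185×0.224 = 41.44, 185×0.356 = 65.86.
0: (11 − 9.065)²/9.065 = 3.744225/9.065 = 0.413
1: (16 − 27.38)²/27.38 = 129.5044/27.38 = 4.730
2: (44 − 41.255)²/41.255 = 7.535025/41.255 = 0.183
3: (56 − 41.44)²/41.44 = 211.9936/41.44 = 5.116
≥4: (58 − 65.86)²/65.86 = 61.7796/65.86 = 0.938
Sum = 11.38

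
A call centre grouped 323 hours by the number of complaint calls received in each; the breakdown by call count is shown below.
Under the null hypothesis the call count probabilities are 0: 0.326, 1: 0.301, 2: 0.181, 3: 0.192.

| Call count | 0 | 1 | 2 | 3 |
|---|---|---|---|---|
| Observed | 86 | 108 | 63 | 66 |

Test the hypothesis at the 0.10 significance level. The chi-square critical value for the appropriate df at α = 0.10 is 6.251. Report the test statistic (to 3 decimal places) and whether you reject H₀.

5.339; do not reject

Expected counts E_i = n·p_i: 323×0.326 = 105.298, 323×0.301 = 97.223, 323×0.181 = 58.463, 323×0.192 = 62.016.
cat         O        E   (O−E)²/E
0          86  105.298     3.5368
1         108   97.223     1.1946
2          63   58.463     0.3521
3          66   62.016     0.2559
Sum = 5.339
df = 3. Since 5.339 < 6.251, we do not reject H₀.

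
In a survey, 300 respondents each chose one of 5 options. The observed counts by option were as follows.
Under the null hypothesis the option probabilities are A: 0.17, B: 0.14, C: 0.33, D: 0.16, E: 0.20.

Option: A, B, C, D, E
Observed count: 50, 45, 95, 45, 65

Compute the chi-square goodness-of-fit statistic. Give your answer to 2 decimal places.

Expected counts E_i = n·p_i: 300×0.17 = 51, 300×0.14 = 42, 300×0.33 = 99, 300×0.16 = 48, 300×0.20 = 60.
χ² = (50−51)²/51 + (45−42)²/42 + (95−99)²/99 + (45−48)²/48 + (65−60)²/60
   = 0.020 + 0.214 + 0.162 + 0.188 + 0.417
Sum = 1.00

1.00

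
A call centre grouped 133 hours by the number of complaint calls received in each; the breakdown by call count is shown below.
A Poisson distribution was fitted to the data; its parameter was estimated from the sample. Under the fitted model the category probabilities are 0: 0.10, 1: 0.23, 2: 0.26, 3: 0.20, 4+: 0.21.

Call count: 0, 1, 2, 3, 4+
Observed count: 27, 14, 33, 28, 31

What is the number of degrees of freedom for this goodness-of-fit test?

There are k = 5 categories and 1 parameter estimated from the data, so df = 5 − 1 − 1 = 3.

3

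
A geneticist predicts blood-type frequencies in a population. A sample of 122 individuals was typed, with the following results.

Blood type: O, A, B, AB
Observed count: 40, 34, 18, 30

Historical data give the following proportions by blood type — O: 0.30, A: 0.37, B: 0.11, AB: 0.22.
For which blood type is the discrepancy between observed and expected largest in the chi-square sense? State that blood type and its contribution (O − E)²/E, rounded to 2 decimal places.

Expected counts E_i = n·p_i: 122×0.30 = 36.6, 122×0.37 = 45.14, 122×0.11 = 13.42, 122×0.22 = 26.84.
cat         O        E   (O−E)²/E
O          40     36.6      0.316
A          34    45.14      2.749
B          18    13.42      1.563
AB         30    26.84      0.372
The largest term is for A: 2.75.

A, 2.75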